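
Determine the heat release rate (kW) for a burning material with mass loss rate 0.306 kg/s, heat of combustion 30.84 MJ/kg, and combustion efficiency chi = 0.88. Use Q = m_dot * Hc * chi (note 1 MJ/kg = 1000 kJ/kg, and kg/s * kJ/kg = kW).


Hc = 30.84 MJ/kg = 30.84 * 1000 kJ/kg = 30840 kJ/kg
Q = 0.306 kg/s * 30840 kJ/kg * 0.88 = 8304.6 kW

8304.6 kW


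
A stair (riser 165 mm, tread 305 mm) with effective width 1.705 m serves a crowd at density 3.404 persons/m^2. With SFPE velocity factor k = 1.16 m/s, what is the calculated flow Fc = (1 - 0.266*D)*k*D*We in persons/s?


1 - 0.266*D = 1 - 0.266*3.404 = 0.094536
Fs = 0.094536 * 1.16 * 3.404 = 0.37329 persons/(s*m)
Fc = 0.37329 * 1.705 = 0.63646 persons/s

0.63646 persons/s


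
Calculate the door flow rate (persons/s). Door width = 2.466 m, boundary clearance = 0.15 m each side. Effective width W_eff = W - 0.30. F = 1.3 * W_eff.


W_eff = 2.466 - 0.30 = 2.166 m
F = 1.3 * 2.166 = 2.8158 persons/s

2.8158 persons/s


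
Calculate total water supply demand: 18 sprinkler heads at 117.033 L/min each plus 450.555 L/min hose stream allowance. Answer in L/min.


Sprinkler demand = 18 * 117.033 = 2106.594 L/min
Total = 2106.594 + 450.555 = 2557.149 L/min

2557.149 L/min


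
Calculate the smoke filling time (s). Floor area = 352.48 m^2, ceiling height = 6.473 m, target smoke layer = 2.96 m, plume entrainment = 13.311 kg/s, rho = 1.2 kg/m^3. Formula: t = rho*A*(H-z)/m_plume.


H - z = 3.513 m
t = 1.2 * 352.48 * 3.513 / 13.311 = 111.63 s

111.63 s


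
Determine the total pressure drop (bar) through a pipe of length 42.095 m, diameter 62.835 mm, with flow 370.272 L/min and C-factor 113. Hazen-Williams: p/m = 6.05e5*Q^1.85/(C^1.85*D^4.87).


Q^1.85 = 56463
C^1.85 = 6283.4
D^4.87 = 5.7180e+08
p/m = 0.0095078 bar/m
p_total = 0.0095078 * 42.095 = 0.40023 bar

0.40023 bar


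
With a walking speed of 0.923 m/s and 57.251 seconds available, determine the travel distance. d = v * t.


d = 0.923 * 57.251 = 52.843 m

52.843 m


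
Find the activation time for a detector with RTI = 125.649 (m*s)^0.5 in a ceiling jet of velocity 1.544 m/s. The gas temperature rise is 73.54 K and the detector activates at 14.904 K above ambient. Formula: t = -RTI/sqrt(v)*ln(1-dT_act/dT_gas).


dT_act/dT_gas = 0.20267
ln(1 - 0.20267) = -0.22648
t = -125.649 / sqrt(1.544) * -0.22648 = 22.902 s

22.902 s


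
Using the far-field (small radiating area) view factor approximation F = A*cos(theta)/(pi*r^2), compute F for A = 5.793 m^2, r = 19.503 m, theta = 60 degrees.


cos(60 deg) = 0.5
pi*r^2 = 1195.0
F = 5.793 * 0.5 / 1195.0 = 0.0024239

0.0024239


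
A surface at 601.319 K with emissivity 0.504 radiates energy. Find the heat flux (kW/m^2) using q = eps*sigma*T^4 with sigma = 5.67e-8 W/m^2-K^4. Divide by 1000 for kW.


T^4 = 1.3074e+11
q = 0.504 * 5.67e-8 * 1.3074e+11 / 1000 = 3.7362 kW/m^2

3.7362 kW/m^2


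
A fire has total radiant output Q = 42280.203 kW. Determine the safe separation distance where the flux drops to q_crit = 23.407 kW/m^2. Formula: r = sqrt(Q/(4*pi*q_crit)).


4*pi*q_crit = 294.14
Q/(4*pi*q_crit) = 143.74
r = sqrt(143.74) = 11.989 m

11.989 m


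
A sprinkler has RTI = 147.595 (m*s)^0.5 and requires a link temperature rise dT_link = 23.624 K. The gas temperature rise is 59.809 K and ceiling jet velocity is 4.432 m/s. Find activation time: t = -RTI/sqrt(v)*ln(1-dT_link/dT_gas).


dT_link/dT_gas = 0.39499
ln(1 - 0.39499) = -0.50251
t = -147.595 / sqrt(4.432) * -0.50251 = 35.230 s

35.230 s


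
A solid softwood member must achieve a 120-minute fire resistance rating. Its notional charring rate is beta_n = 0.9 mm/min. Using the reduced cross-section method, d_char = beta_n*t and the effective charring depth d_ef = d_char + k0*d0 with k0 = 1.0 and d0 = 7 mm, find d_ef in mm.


d_char = 0.9 * 120 = 108 mm
d_ef = 108 + 1.0*7 = 115 mm

115 mm


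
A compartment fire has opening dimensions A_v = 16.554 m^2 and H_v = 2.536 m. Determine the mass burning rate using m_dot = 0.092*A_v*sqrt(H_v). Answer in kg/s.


sqrt(H_v) = 1.5925
m_dot = 0.092 * 16.554 * 1.5925 = 2.4253 kg/s

2.4253 kg/s


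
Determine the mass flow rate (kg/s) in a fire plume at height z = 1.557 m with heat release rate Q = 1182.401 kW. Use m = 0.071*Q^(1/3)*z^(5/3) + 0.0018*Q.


Q^(1/3) = 10.574
z^(5/3) = 2.0916
First term = 0.071 * 10.574 * 2.0916 = 1.5703
Second term = 0.0018 * 1182.401 = 2.1283
m = 3.6987 kg/s

3.6987 kg/s


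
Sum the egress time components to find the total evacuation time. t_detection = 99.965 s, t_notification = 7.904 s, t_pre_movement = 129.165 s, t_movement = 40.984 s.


Total = 99.965 + 7.904 + 129.165 + 40.984 = 278.018 s

278.018 s


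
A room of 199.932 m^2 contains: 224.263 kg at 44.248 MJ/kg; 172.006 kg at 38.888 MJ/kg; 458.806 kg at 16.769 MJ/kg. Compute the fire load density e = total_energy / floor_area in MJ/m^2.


Total energy = 224.263*44.248 + 172.006*38.888 + 458.806*16.769
= 9923.189 + 6688.969 + 7693.718
= 24305.88 MJ
e = 24305.88 / 199.932 = 121.57 MJ/m^2

121.57 MJ/m^2


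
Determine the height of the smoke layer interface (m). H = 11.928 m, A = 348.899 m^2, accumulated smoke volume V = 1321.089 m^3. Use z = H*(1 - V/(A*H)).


V/(A*H) = 0.31744
1 - 0.31744 = 0.68256
z = 11.928 * 0.68256 = 8.1415 m

8.1415 m


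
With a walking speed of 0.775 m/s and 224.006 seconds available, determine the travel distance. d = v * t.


d = 0.775 * 224.006 = 173.60 m

173.60 m


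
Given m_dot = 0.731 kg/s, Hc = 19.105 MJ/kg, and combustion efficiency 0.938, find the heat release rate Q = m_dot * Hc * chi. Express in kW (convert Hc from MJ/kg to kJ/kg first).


Hc = 19.105 MJ/kg = 19.105 * 1000 kJ/kg = 19105 kJ/kg
Q = 0.731 kg/s * 19105 kJ/kg * 0.938 = 13100 kW

13100 kW


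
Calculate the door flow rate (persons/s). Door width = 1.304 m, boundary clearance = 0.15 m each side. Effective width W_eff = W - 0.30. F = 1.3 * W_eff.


W_eff = 1.304 - 0.30 = 1.004 m
F = 1.3 * 1.004 = 1.3052 persons/s

1.3052 persons/s


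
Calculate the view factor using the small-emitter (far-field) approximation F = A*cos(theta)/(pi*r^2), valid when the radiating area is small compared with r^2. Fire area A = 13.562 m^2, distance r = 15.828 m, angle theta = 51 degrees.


cos(51 deg) = 0.62932
pi*r^2 = 787.05
F = 13.562 * 0.62932 / 787.05 = 0.010844

0.010844


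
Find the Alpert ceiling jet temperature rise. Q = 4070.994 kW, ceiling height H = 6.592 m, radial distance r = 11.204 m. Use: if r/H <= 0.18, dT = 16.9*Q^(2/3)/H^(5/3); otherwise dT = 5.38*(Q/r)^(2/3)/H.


r/H = 11.204 / 6.592 = 1.6996
r/H > 0.18, so dT = 5.38*(Q/r)^(2/3)/H
Q/r = 363.35
(Q/r)^(2/3) = 50.920
dT = 5.38 * 50.920 / 6.592 = 41.558 K

41.558 K


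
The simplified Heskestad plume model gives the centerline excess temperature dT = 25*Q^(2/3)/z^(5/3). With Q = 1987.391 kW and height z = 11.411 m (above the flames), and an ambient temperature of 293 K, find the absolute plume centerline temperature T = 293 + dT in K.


Q^(2/3) = 158.07
z^(5/3) = 57.837
dT = 25 * 158.07 / 57.837 = 68.327 K
T = 293 + 68.327 = 361.33 K

361.33 K


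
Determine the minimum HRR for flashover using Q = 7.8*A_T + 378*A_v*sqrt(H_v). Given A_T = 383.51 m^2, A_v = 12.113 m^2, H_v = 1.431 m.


7.8*A_T = 2991.378
sqrt(H_v) = 1.1962
378*A_v*sqrt(H_v) = 5477.3
Q = 2991.378 + 5477.3 = 8468.6 kW

8468.6 kW


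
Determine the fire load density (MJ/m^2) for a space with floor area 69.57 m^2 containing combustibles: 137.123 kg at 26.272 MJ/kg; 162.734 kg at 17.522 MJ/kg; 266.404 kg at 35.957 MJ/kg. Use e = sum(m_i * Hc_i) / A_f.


Total energy = 137.123*26.272 + 162.734*17.522 + 266.404*35.957
= 3602.495 + 2851.425 + 9579.089
= 16033.01 MJ
e = 16033.01 / 69.57 = 230.46 MJ/m^2

230.46 MJ/m^2


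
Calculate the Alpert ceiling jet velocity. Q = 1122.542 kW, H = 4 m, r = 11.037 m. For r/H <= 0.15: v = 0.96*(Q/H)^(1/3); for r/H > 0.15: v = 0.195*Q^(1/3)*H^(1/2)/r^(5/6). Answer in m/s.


r/H = 11.037 / 4 = 2.7593
r/H > 0.15, so v = 0.195*Q^(1/3)*H^(1/2)/r^(5/6)
Q^(1/3) = 10.393
H^(1/2) = 2
r^(5/6) = 7.3968
v = 0.195 * 10.393 * 2 / 7.3968 = 0.54797 m/s

0.54797 m/s


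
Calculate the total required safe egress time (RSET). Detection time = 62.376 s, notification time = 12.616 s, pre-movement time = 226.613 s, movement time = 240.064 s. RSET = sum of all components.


Total = 62.376 + 12.616 + 226.613 + 240.064 = 541.669 s

541.669 s


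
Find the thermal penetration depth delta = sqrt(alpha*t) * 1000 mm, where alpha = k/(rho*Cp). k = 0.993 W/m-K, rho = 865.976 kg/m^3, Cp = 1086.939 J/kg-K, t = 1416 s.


alpha = 0.993 / (865.976 * 1086.939) = 1.0550e-06 m^2/s
alpha * t = 0.0014938
delta = sqrt(0.0014938) * 1000 = 38.650 mm

38.650 mm


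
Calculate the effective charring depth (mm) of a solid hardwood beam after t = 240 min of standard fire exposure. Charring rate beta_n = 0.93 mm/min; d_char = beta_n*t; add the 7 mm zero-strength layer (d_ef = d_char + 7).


d_char = 0.93 * 240 = 223.2 mm
d_ef = 223.2 + 1.0*7 = 230.2 mm

230.2 mm


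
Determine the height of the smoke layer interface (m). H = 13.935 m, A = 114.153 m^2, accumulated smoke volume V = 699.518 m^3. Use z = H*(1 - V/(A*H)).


V/(A*H) = 0.43975
1 - 0.43975 = 0.56025
z = 13.935 * 0.56025 = 7.8071 m

7.8071 m


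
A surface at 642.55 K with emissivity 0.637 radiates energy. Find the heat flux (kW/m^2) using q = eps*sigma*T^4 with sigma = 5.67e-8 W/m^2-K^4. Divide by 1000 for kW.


T^4 = 1.7046e+11
q = 0.637 * 5.67e-8 * 1.7046e+11 / 1000 = 6.1567 kW/m^2

6.1567 kW/m^2


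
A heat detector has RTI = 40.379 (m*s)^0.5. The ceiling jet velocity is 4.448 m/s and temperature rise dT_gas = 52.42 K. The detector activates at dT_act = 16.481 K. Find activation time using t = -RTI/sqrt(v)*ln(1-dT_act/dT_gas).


dT_act/dT_gas = 0.31440
ln(1 - 0.31440) = -0.37747
t = -40.379 / sqrt(4.448) * -0.37747 = 7.2269 s

7.2269 s


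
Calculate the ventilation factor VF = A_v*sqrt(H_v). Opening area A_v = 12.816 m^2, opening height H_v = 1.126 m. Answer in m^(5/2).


sqrt(H_v) = 1.0611
VF = 12.816 * 1.0611 = 13.599 m^(5/2)

13.599 m^(5/2)


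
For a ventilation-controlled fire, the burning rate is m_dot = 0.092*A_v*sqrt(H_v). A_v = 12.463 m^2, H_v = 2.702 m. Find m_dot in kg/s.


sqrt(H_v) = 1.6438
m_dot = 0.092 * 12.463 * 1.6438 = 1.8847 kg/s

1.8847 kg/s


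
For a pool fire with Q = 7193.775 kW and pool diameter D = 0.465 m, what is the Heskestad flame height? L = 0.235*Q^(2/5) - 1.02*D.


Q^(2/5) = 34.897
0.235 * Q^(2/5) = 8.2007
1.02 * D = 0.47430
L = 7.7264 m

7.7264 m


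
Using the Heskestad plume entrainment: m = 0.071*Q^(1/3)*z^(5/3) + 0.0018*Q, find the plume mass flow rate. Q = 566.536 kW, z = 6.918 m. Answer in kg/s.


Q^(1/3) = 8.2745
z^(5/3) = 25.117
First term = 0.071 * 8.2745 * 25.117 = 14.756
Second term = 0.0018 * 566.536 = 1.0198
m = 15.776 kg/s

15.776 kg/s


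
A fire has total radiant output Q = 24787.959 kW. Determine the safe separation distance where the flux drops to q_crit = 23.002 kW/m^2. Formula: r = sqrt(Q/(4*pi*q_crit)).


4*pi*q_crit = 289.05
Q/(4*pi*q_crit) = 85.756
r = sqrt(85.756) = 9.2605 m

9.2605 m


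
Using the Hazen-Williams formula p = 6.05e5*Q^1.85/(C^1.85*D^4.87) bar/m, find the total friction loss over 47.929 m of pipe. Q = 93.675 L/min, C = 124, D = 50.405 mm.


Q^1.85 = 4441.2
C^1.85 = 7461.6
D^4.87 = 1.9545e+08
p/m = 0.0018424 bar/m
p_total = 0.0018424 * 47.929 = 0.088304 bar

0.088304 bar


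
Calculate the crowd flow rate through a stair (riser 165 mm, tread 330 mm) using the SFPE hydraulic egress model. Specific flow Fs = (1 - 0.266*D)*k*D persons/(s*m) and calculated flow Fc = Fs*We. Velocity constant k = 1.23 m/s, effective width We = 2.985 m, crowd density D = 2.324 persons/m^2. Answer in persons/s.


1 - 0.266*D = 1 - 0.266*2.324 = 0.38182
Fs = 0.38182 * 1.23 * 2.324 = 1.0914 persons/(s*m)
Fc = 1.0914 * 2.985 = 3.2579 persons/s

3.2579 persons/s


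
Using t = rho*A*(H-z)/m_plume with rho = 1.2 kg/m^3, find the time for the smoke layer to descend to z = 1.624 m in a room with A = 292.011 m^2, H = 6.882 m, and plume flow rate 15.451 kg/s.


H - z = 5.258 m
t = 1.2 * 292.011 * 5.258 / 15.451 = 119.25 s

119.25 s


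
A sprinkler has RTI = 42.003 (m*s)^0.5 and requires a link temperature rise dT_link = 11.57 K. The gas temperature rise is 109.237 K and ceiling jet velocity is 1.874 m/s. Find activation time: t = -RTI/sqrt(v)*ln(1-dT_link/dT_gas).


dT_link/dT_gas = 0.10592
ln(1 - 0.10592) = -0.11196
t = -42.003 / sqrt(1.874) * -0.11196 = 3.4351 s

3.4351 s


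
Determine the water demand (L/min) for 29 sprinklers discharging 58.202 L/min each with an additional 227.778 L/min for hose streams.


Sprinkler demand = 29 * 58.202 = 1687.858 L/min
Total = 1687.858 + 227.778 = 1915.636 L/min

1915.636 L/min


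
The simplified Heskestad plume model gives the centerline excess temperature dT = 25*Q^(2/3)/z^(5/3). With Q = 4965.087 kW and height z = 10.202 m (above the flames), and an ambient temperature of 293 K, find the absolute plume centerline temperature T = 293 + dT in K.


Q^(2/3) = 291.04
z^(5/3) = 47.989
dT = 25 * 291.04 / 47.989 = 151.62 K
T = 293 + 151.62 = 444.62 K

444.62 K


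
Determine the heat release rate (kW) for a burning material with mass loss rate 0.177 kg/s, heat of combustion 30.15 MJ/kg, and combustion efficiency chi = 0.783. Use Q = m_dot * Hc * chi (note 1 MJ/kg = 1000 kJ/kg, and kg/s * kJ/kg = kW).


Hc = 30.15 MJ/kg = 30.15 * 1000 kJ/kg = 30150 kJ/kg
Q = 0.177 kg/s * 30150 kJ/kg * 0.783 = 4178.5 kW

4178.5 kW


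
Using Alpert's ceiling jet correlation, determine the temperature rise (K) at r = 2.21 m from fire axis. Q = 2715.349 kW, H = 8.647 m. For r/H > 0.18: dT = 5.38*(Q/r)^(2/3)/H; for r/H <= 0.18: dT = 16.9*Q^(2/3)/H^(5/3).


r/H = 2.21 / 8.647 = 0.25558
r/H > 0.18, so dT = 5.38*(Q/r)^(2/3)/H
Q/r = 1228.7
(Q/r)^(2/3) = 114.72
dT = 5.38 * 114.72 / 8.647 = 71.374 K

71.374 K


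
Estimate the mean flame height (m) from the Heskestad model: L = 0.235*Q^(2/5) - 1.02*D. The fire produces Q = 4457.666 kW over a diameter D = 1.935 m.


Q^(2/5) = 28.817
0.235 * Q^(2/5) = 6.7719
1.02 * D = 1.9737
L = 4.7982 m

4.7982 m


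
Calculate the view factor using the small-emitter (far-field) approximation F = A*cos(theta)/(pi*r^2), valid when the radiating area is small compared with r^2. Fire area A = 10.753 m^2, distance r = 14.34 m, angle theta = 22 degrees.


cos(22 deg) = 0.92718
pi*r^2 = 646.02
F = 10.753 * 0.92718 / 646.02 = 0.015433

0.015433


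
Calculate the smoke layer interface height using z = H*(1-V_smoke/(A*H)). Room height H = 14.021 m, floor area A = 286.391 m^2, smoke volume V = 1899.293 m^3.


V/(A*H) = 0.47299
1 - 0.47299 = 0.52701
z = 14.021 * 0.52701 = 7.3892 m

7.3892 m


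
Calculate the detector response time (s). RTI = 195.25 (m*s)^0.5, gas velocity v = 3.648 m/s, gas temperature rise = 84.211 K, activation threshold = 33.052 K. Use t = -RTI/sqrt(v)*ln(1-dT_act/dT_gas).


dT_act/dT_gas = 0.39249
ln(1 - 0.39249) = -0.49839
t = -195.25 / sqrt(3.648) * -0.49839 = 50.948 s

50.948 s


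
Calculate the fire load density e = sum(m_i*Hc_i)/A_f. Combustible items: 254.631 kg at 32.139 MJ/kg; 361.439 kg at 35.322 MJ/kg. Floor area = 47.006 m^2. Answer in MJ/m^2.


Total energy = 254.631*32.139 + 361.439*35.322
= 8183.586 + 12766.75
= 20950.33 MJ
e = 20950.33 / 47.006 = 445.69 MJ/m^2

445.69 MJ/m^2


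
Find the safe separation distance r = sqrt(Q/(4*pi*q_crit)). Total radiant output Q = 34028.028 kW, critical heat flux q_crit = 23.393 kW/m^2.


4*pi*q_crit = 293.97
Q/(4*pi*q_crit) = 115.76
r = sqrt(115.76) = 10.759 m

10.759 m


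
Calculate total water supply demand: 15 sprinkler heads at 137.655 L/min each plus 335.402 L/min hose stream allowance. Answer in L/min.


Sprinkler demand = 15 * 137.655 = 2064.825 L/min
Total = 2064.825 + 335.402 = 2400.227 L/min

2400.227 L/min


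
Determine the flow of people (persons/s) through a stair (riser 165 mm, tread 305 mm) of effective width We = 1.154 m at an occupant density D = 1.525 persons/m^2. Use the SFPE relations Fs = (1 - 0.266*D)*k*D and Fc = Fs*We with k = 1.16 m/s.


1 - 0.266*D = 1 - 0.266*1.525 = 0.59435
Fs = 0.59435 * 1.16 * 1.525 = 1.0514 persons/(s*m)
Fc = 1.0514 * 1.154 = 1.2133 persons/s

1.2133 persons/s


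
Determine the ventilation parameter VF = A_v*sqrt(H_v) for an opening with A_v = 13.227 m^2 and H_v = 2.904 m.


sqrt(H_v) = 1.7041
VF = 13.227 * 1.7041 = 22.540 m^(5/2)

22.540 m^(5/2)


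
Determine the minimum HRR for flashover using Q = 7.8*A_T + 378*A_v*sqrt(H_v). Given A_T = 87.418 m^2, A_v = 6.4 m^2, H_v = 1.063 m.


7.8*A_T = 681.86
sqrt(H_v) = 1.0310
378*A_v*sqrt(H_v) = 2494.2
Q = 681.86 + 2494.2 = 3176.1 kW

3176.1 kW


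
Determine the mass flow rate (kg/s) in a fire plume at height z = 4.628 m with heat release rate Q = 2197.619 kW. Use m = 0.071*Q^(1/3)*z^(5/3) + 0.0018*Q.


Q^(1/3) = 13.001
z^(5/3) = 12.853
First term = 0.071 * 13.001 * 12.853 = 11.864
Second term = 0.0018 * 2197.619 = 3.9557
m = 15.820 kg/s

15.820 kg/s


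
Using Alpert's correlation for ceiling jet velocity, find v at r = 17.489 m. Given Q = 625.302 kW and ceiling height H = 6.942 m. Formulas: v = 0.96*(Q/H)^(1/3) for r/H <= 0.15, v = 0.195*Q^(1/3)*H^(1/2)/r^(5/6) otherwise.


r/H = 17.489 / 6.942 = 2.5193
r/H > 0.15, so v = 0.195*Q^(1/3)*H^(1/2)/r^(5/6)
Q^(1/3) = 8.5513
H^(1/2) = 2.6348
r^(5/6) = 10.855
v = 0.195 * 8.5513 * 2.6348 / 10.855 = 0.40473 m/s

0.40473 m/s


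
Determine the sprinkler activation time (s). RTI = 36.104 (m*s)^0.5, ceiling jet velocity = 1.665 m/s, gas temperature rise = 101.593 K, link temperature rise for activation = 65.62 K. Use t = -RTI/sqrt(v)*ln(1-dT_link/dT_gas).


dT_link/dT_gas = 0.64591
ln(1 - 0.64591) = -1.0382
t = -36.104 / sqrt(1.665) * -1.0382 = 29.049 s

29.049 s


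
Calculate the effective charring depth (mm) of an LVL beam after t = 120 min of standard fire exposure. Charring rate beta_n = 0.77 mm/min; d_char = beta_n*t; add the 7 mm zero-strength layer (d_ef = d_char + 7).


d_char = 0.77 * 120 = 92.4 mm
d_ef = 92.4 + 1.0*7 = 99.4 mm

99.4 mm


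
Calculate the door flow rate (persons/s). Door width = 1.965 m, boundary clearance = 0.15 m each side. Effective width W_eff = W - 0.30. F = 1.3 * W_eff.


W_eff = 1.965 - 0.30 = 1.665 m
F = 1.3 * 1.665 = 2.1645 persons/s

2.1645 persons/s


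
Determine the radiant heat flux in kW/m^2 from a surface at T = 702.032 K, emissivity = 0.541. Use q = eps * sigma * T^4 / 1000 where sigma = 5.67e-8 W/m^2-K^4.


T^4 = 2.4290e+11
q = 0.541 * 5.67e-8 * 2.4290e+11 / 1000 = 7.4509 kW/m^2

7.4509 kW/m^2


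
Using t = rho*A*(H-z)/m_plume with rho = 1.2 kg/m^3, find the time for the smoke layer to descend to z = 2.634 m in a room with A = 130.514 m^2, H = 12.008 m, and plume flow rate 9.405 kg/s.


H - z = 9.374 m
t = 1.2 * 130.514 * 9.374 / 9.405 = 156.10 s

156.10 s


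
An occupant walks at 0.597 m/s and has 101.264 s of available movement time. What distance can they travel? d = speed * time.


d = 0.597 * 101.264 = 60.455 m

60.455 m


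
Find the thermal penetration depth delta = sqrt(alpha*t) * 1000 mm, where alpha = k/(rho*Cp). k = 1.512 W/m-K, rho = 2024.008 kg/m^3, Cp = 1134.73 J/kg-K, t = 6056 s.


alpha = 1.512 / (2024.008 * 1134.73) = 6.5834e-07 m^2/s
alpha * t = 0.0039869
delta = sqrt(0.0039869) * 1000 = 63.142 mm

63.142 mm


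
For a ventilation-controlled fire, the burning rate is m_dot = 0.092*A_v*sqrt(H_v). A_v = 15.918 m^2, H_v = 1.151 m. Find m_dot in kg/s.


sqrt(H_v) = 1.0728
m_dot = 0.092 * 15.918 * 1.0728 = 1.5711 kg/s

1.5711 kg/s


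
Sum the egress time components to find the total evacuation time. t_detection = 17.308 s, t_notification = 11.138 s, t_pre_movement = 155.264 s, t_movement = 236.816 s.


Total = 17.308 + 11.138 + 155.264 + 236.816 = 420.526 s

420.526 s


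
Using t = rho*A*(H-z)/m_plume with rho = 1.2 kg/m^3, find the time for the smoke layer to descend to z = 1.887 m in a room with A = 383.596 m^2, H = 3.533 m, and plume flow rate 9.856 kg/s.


H - z = 1.646 m
t = 1.2 * 383.596 * 1.646 / 9.856 = 76.875 s

76.875 s


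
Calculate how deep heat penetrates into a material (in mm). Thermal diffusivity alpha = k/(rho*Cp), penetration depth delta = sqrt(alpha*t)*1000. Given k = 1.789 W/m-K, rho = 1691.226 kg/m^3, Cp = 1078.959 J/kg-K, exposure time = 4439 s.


alpha = 1.789 / (1691.226 * 1078.959) = 9.8040e-07 m^2/s
alpha * t = 0.0043520
delta = sqrt(0.0043520) * 1000 = 65.970 mm

65.970 mm


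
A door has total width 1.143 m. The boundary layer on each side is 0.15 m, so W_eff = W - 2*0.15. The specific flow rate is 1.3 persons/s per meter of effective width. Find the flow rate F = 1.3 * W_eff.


W_eff = 1.143 - 0.30 = 0.843 m
F = 1.3 * 0.843 = 1.0959 persons/s

1.0959 persons/s


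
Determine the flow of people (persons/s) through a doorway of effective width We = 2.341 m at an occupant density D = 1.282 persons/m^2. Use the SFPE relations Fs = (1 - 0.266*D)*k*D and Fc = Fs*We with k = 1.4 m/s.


1 - 0.266*D = 1 - 0.266*1.282 = 0.65899
Fs = 0.65899 * 1.4 * 1.282 = 1.1828 persons/(s*m)
Fc = 1.1828 * 2.341 = 2.7688 persons/s

2.7688 persons/s


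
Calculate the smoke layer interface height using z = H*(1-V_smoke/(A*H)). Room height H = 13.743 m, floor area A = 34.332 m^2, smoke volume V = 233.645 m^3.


V/(A*H) = 0.49519
1 - 0.49519 = 0.50481
z = 13.743 * 0.50481 = 6.9375 m

6.9375 m


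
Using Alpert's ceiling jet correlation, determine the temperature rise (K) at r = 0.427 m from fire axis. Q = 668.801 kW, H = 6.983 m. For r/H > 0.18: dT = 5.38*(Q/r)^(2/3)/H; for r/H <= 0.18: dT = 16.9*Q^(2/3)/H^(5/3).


r/H = 0.427 / 6.983 = 0.061149
r/H <= 0.18, so dT = 16.9*Q^(2/3)/H^(5/3)
Q^(2/3) = 76.477
H^(5/3) = 25.512
dT = 16.9 * 76.477 / 25.512 = 50.662 K

50.662 K


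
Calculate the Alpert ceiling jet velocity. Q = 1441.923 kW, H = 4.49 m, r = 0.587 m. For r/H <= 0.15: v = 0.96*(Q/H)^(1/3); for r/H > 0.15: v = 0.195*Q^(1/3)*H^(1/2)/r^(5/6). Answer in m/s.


r/H = 0.587 / 4.49 = 0.13073
r/H <= 0.15, so v = 0.96*(Q/H)^(1/3)
Q/H = 321.14
(Q/H)^(1/3) = 6.8480
v = 0.96 * 6.8480 = 6.5741 m/s

6.5741 m/s


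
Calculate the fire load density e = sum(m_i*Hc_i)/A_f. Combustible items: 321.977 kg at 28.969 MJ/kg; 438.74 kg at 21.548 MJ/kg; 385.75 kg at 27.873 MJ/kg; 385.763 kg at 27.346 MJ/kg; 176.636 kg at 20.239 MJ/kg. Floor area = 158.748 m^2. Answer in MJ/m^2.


Total energy = 321.977*28.969 + 438.74*21.548 + 385.75*27.873 + 385.763*27.346 + 176.636*20.239
= 9327.352 + 9453.970 + 10752.01 + 10549.07 + 3574.936
= 43657.34 MJ
e = 43657.34 / 158.748 = 275.01 MJ/m^2

275.01 MJ/m^2


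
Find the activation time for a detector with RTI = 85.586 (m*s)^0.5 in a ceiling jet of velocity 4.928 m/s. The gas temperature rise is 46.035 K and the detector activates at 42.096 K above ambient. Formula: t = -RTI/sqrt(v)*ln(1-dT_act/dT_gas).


dT_act/dT_gas = 0.91443
ln(1 - 0.91443) = -2.4585
t = -85.586 / sqrt(4.928) * -2.4585 = 94.784 s

94.784 s


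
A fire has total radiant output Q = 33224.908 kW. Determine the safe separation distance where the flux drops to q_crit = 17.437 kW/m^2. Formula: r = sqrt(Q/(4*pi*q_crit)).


4*pi*q_crit = 219.12
Q/(4*pi*q_crit) = 151.63
r = sqrt(151.63) = 12.314 m

12.314 m


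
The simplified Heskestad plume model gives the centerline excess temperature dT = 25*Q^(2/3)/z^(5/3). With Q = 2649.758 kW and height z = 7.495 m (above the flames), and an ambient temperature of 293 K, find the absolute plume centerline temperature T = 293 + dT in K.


Q^(2/3) = 191.49
z^(5/3) = 28.705
dT = 25 * 191.49 / 28.705 = 166.77 K
T = 293 + 166.77 = 459.77 K

459.77 K


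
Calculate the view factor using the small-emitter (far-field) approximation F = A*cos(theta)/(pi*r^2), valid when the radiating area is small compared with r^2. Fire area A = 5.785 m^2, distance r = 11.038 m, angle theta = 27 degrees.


cos(27 deg) = 0.89101
pi*r^2 = 382.76
F = 5.785 * 0.89101 / 382.76 = 0.013466

0.013466


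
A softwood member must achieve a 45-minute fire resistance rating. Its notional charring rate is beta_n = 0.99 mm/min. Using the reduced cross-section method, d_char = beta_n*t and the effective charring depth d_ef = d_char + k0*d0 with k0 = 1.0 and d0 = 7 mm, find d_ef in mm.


d_char = 0.99 * 45 = 44.55 mm
d_ef = 44.55 + 1.0*7 = 51.55 mm

51.55 mm


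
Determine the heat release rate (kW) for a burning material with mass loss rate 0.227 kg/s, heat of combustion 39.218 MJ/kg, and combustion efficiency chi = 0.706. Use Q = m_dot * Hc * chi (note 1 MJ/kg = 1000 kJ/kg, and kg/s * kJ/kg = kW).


Hc = 39.218 MJ/kg = 39.218 * 1000 kJ/kg = 39218 kJ/kg
Q = 0.227 kg/s * 39218 kJ/kg * 0.706 = 6285.2 kW

6285.2 kW


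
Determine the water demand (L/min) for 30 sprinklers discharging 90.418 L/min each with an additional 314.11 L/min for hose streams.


Sprinkler demand = 30 * 90.418 = 2712.54 L/min
Total = 2712.54 + 314.11 = 3026.65 L/min

3026.65 L/min


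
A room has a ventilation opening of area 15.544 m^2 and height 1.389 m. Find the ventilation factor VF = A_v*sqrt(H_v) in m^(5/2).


sqrt(H_v) = 1.1786
VF = 15.544 * 1.1786 = 18.320 m^(5/2)

18.320 m^(5/2)


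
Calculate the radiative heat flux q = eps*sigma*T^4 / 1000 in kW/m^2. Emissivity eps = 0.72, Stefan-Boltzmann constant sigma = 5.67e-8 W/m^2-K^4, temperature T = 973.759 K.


T^4 = 8.9910e+11
q = 0.72 * 5.67e-8 * 8.9910e+11 / 1000 = 36.705 kW/m^2

36.705 kW/m^2


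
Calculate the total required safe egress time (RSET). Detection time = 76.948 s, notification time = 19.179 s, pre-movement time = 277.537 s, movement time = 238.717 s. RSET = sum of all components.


Total = 76.948 + 19.179 + 277.537 + 238.717 = 612.381 s

612.381 s


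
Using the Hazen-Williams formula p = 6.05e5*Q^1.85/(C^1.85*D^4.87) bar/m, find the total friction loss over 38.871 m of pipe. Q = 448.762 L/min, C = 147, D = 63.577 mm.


Q^1.85 = 80580
C^1.85 = 10222
D^4.87 = 6.0544e+08
p/m = 0.0078773 bar/m
p_total = 0.0078773 * 38.871 = 0.30620 bar

0.30620 bar


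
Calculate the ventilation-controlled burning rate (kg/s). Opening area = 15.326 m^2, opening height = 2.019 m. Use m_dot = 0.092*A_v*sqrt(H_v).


sqrt(H_v) = 1.4209
m_dot = 0.092 * 15.326 * 1.4209 = 2.0035 kg/s

2.0035 kg/s


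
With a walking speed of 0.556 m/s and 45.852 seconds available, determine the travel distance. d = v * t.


d = 0.556 * 45.852 = 25.494 m

25.494 m


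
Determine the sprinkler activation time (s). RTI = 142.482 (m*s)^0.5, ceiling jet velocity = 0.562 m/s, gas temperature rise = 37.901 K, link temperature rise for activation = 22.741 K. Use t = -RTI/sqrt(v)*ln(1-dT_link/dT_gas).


dT_link/dT_gas = 0.60001
ln(1 - 0.60001) = -0.91632
t = -142.482 / sqrt(0.562) * -0.91632 = 174.16 s

174.16 s


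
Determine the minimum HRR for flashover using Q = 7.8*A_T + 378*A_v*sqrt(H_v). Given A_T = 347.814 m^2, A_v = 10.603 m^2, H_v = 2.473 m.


7.8*A_T = 2712.9
sqrt(H_v) = 1.5726
378*A_v*sqrt(H_v) = 6302.8
Q = 2712.9 + 6302.8 = 9015.7 kW

9015.7 kW


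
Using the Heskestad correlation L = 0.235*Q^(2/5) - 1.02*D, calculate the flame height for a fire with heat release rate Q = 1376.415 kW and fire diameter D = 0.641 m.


Q^(2/5) = 18.009
0.235 * Q^(2/5) = 4.2322
1.02 * D = 0.65382
L = 3.5784 m

3.5784 m


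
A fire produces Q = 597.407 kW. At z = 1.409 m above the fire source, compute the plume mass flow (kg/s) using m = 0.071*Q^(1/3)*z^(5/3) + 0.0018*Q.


Q^(1/3) = 8.4222
z^(5/3) = 1.7709
First term = 0.071 * 8.4222 * 1.7709 = 1.0589
Second term = 0.0018 * 597.407 = 1.0753
m = 2.1343 kg/s

2.1343 kg/s


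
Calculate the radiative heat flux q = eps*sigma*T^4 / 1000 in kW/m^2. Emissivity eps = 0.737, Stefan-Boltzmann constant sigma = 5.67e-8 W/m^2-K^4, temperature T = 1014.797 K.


T^4 = 1.0605e+12
q = 0.737 * 5.67e-8 * 1.0605e+12 / 1000 = 44.317 kW/m^2

44.317 kW/m^2


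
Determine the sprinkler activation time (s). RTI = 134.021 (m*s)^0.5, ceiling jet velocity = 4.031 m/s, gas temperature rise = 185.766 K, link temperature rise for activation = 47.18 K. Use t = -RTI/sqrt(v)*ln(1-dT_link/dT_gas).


dT_link/dT_gas = 0.25398
ln(1 - 0.25398) = -0.29300
t = -134.021 / sqrt(4.031) * -0.29300 = 19.558 s

19.558 s


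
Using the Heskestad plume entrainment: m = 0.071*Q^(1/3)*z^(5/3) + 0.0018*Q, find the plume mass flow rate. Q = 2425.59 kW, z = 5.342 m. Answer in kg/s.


Q^(1/3) = 13.436
z^(5/3) = 16.324
First term = 0.071 * 13.436 * 16.324 = 15.573
Second term = 0.0018 * 2425.59 = 4.3661
m = 19.939 kg/s

19.939 kg/s


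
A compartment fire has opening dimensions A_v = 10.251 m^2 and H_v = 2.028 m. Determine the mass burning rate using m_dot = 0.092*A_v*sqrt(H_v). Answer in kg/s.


sqrt(H_v) = 1.4241
m_dot = 0.092 * 10.251 * 1.4241 = 1.3430 kg/s

1.3430 kg/s


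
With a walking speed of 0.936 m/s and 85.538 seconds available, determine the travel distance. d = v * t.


d = 0.936 * 85.538 = 80.064 m

80.064 m


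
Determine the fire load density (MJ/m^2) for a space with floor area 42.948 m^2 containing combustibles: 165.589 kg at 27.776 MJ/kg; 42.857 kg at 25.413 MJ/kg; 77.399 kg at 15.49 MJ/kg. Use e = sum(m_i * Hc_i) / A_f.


Total energy = 165.589*27.776 + 42.857*25.413 + 77.399*15.49
= 4599.400 + 1089.125 + 1198.911
= 6887.436 MJ
e = 6887.436 / 42.948 = 160.37 MJ/m^2

160.37 MJ/m^2


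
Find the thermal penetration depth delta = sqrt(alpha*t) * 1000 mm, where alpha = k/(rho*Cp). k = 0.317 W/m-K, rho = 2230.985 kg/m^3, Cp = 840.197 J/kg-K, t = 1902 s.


alpha = 0.317 / (2230.985 * 840.197) = 1.6911e-07 m^2/s
alpha * t = 0.00032166
delta = sqrt(0.00032166) * 1000 = 17.935 mm

17.935 mm


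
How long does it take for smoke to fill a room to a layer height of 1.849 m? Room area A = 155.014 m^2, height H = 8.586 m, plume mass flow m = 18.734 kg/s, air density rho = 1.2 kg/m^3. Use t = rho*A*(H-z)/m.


H - z = 6.737 m
t = 1.2 * 155.014 * 6.737 / 18.734 = 66.894 s

66.894 s


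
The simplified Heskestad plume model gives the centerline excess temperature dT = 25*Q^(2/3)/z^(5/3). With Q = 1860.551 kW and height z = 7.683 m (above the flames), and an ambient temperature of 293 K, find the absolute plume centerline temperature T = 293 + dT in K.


Q^(2/3) = 151.27
z^(5/3) = 29.915
dT = 25 * 151.27 / 29.915 = 126.42 K
T = 293 + 126.42 = 419.42 K

419.42 K


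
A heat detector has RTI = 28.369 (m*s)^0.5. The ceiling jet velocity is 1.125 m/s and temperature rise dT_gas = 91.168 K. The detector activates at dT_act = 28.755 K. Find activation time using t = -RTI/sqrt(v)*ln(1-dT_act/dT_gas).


dT_act/dT_gas = 0.31541
ln(1 - 0.31541) = -0.37893
t = -28.369 / sqrt(1.125) * -0.37893 = 10.135 s

10.135 s


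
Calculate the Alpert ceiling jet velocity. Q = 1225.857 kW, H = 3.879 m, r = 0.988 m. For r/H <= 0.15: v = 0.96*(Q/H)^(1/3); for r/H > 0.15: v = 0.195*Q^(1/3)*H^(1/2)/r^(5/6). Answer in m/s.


r/H = 0.988 / 3.879 = 0.25470
r/H > 0.15, so v = 0.195*Q^(1/3)*H^(1/2)/r^(5/6)
Q^(1/3) = 10.702
H^(1/2) = 1.9695
r^(5/6) = 0.98999
v = 0.195 * 10.702 * 1.9695 / 0.98999 = 4.1519 m/s

4.1519 m/s


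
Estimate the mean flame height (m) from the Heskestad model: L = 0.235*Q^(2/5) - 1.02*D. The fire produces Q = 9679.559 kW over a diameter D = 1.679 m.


Q^(2/5) = 39.295
0.235 * Q^(2/5) = 9.2344
1.02 * D = 1.7126
L = 7.5218 m

7.5218 m


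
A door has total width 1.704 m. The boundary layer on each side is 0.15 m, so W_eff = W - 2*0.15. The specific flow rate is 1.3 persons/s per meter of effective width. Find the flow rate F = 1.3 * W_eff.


W_eff = 1.704 - 0.30 = 1.404 m
F = 1.3 * 1.404 = 1.8252 persons/s

1.8252 persons/s


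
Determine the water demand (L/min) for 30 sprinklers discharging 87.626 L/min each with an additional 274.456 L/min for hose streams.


Sprinkler demand = 30 * 87.626 = 2628.78 L/min
Total = 2628.78 + 274.456 = 2903.236 L/min

2903.236 L/min


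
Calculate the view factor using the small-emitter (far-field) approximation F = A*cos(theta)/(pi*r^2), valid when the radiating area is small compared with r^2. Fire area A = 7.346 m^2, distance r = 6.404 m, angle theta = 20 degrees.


cos(20 deg) = 0.93969
pi*r^2 = 128.84
F = 7.346 * 0.93969 / 128.84 = 0.053578

0.053578


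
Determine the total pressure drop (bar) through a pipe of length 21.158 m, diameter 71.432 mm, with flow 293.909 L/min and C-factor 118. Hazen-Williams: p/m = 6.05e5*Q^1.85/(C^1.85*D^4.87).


Q^1.85 = 36829
C^1.85 = 6807.4
D^4.87 = 1.0677e+09
p/m = 0.0030656 bar/m
p_total = 0.0030656 * 21.158 = 0.064861 bar

0.064861 bar


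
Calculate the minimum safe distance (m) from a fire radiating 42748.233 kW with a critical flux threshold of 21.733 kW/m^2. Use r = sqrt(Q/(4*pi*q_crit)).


4*pi*q_crit = 273.10
Q/(4*pi*q_crit) = 156.53
r = sqrt(156.53) = 12.511 m

12.511 m


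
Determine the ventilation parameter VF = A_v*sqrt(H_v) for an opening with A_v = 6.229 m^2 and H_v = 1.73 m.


sqrt(H_v) = 1.3153
VF = 6.229 * 1.3153 = 8.1930 m^(5/2)

8.1930 m^(5/2)


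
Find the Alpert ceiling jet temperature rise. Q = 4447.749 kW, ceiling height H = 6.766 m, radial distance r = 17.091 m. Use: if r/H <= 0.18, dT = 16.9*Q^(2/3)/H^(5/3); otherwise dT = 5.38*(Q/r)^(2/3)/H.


r/H = 17.091 / 6.766 = 2.5260
r/H > 0.18, so dT = 5.38*(Q/r)^(2/3)/H
Q/r = 260.24
(Q/r)^(2/3) = 40.761
dT = 5.38 * 40.761 / 6.766 = 32.411 K

32.411 K


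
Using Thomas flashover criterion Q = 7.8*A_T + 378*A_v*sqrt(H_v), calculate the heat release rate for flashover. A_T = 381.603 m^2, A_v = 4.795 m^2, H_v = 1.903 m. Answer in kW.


7.8*A_T = 2976.5
sqrt(H_v) = 1.3795
378*A_v*sqrt(H_v) = 2500.3
Q = 2976.5 + 2500.3 = 5476.8 kW

5476.8 kW


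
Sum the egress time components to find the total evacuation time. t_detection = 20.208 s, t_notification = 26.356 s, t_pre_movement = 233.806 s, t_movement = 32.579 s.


Total = 20.208 + 26.356 + 233.806 + 32.579 = 312.949 s

312.949 s


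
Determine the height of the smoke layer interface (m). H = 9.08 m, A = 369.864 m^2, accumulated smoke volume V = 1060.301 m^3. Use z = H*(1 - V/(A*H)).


V/(A*H) = 0.31572
1 - 0.31572 = 0.68428
z = 9.08 * 0.68428 = 6.2133 m

6.2133 m


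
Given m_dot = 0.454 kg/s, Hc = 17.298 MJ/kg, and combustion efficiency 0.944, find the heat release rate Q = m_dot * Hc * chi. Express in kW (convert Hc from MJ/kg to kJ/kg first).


Hc = 17.298 MJ/kg = 17.298 * 1000 kJ/kg = 17298 kJ/kg
Q = 0.454 kg/s * 17298 kJ/kg * 0.944 = 7413.5 kW

7413.5 kW


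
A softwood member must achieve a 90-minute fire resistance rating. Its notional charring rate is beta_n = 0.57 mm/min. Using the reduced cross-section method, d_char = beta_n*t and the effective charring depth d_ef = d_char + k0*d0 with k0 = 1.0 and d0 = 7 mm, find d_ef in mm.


d_char = 0.57 * 90 = 51.3 mm
d_ef = 51.3 + 1.0*7 = 58.3 mm

58.3 mm


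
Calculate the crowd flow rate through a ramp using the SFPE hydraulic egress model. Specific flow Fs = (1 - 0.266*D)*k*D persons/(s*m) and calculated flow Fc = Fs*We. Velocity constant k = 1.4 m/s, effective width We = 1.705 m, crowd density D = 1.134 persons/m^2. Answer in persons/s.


1 - 0.266*D = 1 - 0.266*1.134 = 0.69836
Fs = 0.69836 * 1.4 * 1.134 = 1.1087 persons/(s*m)
Fc = 1.1087 * 1.705 = 1.8904 persons/s

1.8904 persons/s


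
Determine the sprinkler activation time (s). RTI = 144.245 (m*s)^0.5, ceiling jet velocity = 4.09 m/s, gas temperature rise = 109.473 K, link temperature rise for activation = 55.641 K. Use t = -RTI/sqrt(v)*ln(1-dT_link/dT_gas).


dT_link/dT_gas = 0.50826
ln(1 - 0.50826) = -0.70981
t = -144.245 / sqrt(4.09) * -0.70981 = 50.627 s

50.627 s


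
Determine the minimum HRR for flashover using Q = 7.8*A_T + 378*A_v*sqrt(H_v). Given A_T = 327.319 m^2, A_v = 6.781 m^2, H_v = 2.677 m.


7.8*A_T = 2553.1
sqrt(H_v) = 1.6362
378*A_v*sqrt(H_v) = 4193.8
Q = 2553.1 + 4193.8 = 6746.9 kW

6746.9 kW


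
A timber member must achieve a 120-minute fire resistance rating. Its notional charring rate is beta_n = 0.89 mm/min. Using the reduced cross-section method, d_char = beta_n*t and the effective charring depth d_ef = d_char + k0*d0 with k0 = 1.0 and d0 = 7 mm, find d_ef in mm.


d_char = 0.89 * 120 = 106.8 mm
d_ef = 106.8 + 1.0*7 = 113.8 mm

113.8 mm


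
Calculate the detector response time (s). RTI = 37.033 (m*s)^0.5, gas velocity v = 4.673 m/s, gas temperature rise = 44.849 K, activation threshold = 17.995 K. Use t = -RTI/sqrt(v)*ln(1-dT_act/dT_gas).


dT_act/dT_gas = 0.40124
ln(1 - 0.40124) = -0.51289
t = -37.033 / sqrt(4.673) * -0.51289 = 8.7864 s

8.7864 s


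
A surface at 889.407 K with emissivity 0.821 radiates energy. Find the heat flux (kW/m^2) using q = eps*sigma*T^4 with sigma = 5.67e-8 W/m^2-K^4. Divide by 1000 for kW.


T^4 = 6.2575e+11
q = 0.821 * 5.67e-8 * 6.2575e+11 / 1000 = 29.129 kW/m^2

29.129 kW/m^2


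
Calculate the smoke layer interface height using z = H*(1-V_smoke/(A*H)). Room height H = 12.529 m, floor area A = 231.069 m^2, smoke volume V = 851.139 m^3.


V/(A*H) = 0.29400
1 - 0.29400 = 0.70600
z = 12.529 * 0.70600 = 8.8455 m

8.8455 m


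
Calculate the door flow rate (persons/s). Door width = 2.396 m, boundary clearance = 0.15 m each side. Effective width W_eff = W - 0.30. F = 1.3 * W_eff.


W_eff = 2.396 - 0.30 = 2.096 m
F = 1.3 * 2.096 = 2.7248 persons/s

2.7248 persons/s


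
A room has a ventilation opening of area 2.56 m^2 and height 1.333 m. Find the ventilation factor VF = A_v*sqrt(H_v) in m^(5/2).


sqrt(H_v) = 1.1546
VF = 2.56 * 1.1546 = 2.9557 m^(5/2)

2.9557 m^(5/2)


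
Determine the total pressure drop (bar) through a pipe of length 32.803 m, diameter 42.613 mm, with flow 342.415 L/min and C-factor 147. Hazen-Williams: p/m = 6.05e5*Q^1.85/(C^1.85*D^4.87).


Q^1.85 = 48857
C^1.85 = 10222
D^4.87 = 8.6272e+07
p/m = 0.033517 bar/m
p_total = 0.033517 * 32.803 = 1.0995 bar

1.0995 bar


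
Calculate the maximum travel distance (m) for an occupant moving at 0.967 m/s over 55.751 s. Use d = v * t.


d = 0.967 * 55.751 = 53.911 m

53.911 m


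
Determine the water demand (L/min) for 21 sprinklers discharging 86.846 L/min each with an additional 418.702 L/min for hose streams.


Sprinkler demand = 21 * 86.846 = 1823.766 L/min
Total = 1823.766 + 418.702 = 2242.468 L/min

2242.468 L/min


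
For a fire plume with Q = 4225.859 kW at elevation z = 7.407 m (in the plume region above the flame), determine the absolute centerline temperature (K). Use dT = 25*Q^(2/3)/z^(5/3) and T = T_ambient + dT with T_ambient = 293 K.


Q^(2/3) = 261.38
z^(5/3) = 28.145
dT = 25 * 261.38 / 28.145 = 232.17 K
T = 293 + 232.17 = 525.17 K

525.17 K


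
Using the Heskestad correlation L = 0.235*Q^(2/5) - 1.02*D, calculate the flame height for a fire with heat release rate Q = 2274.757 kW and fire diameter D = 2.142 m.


Q^(2/5) = 22.018
0.235 * Q^(2/5) = 5.1742
1.02 * D = 2.1848
L = 2.9893 m

2.9893 m


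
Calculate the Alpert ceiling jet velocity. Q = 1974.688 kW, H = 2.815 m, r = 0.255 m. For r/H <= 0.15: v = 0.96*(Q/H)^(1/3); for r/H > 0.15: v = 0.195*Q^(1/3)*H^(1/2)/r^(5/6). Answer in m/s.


r/H = 0.255 / 2.815 = 0.090586
r/H <= 0.15, so v = 0.96*(Q/H)^(1/3)
Q/H = 701.49
(Q/H)^(1/3) = 8.8853
v = 0.96 * 8.8853 = 8.5299 m/s

8.5299 m/s


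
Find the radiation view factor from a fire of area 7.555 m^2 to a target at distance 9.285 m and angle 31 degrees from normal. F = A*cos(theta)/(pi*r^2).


cos(31 deg) = 0.85717
pi*r^2 = 270.84
F = 7.555 * 0.85717 / 270.84 = 0.023910

0.023910


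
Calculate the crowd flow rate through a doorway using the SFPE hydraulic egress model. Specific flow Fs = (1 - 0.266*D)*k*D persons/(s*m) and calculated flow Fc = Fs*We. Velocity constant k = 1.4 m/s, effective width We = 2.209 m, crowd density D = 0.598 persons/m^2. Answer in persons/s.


1 - 0.266*D = 1 - 0.266*0.598 = 0.84093
Fs = 0.84093 * 1.4 * 0.598 = 0.70403 persons/(s*m)
Fc = 0.70403 * 2.209 = 1.5552 persons/s

1.5552 persons/s
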